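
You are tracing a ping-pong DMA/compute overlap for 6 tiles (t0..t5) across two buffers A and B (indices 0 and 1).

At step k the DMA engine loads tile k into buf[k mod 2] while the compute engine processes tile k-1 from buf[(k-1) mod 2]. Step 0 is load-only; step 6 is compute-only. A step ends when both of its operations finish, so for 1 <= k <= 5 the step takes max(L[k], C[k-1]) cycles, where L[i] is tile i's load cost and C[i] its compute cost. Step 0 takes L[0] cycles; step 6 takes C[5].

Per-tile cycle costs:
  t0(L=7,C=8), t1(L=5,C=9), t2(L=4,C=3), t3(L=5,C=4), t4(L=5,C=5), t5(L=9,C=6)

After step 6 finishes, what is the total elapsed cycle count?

end_cycle[6] = 49

  0. 7=7c; end=7; A:t0 B:-
  1. max(5,8)=8c; end=15; A:t0 B:t1
  2. max(4,9)=9c; end=24; A:t2 B:t1
  3. max(5,3)=5c; end=29; A:t2 B:t3
  4. max(5,4)=5c; end=34; A:t4 B:t3
  5. max(9,5)=9c; end=43; A:t4 B:t5
  6. 6=6c; end=49; A:t4 B:t5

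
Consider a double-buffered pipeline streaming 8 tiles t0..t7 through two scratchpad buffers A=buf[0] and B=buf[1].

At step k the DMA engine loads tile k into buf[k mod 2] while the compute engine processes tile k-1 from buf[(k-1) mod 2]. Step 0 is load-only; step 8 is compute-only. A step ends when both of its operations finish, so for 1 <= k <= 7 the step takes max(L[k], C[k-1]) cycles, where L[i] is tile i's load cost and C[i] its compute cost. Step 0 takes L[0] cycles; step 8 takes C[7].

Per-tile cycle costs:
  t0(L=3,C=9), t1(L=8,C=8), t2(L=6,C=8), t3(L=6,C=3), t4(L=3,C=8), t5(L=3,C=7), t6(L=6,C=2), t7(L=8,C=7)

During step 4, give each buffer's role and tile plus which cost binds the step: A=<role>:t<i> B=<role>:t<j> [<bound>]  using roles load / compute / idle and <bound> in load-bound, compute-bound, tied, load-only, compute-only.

step 4: A=load:t4 B=compute:t3 [tied]

step 0: L[0]=3 → dur=3, Σ=3 | A=load:t0 B=idle [load-only]
step 1: L[1]=8 C[0]=9 → dur=9, Σ=12 | A=compute:t0 B=load:t1 [compute-bound]
step 2: L[2]=6 C[1]=8 → dur=8, Σ=20 | A=load:t2 B=compute:t1 [compute-bound]
step 3: L[3]=6 C[2]=8 → dur=8, Σ=28 | A=compute:t2 B=load:t3 [compute-bound]
step 4: L[4]=3 C[3]=3 → dur=3, Σ=31 | A=load:t4 B=compute:t3 [tied]
step 5: L[5]=3 C[4]=8 → dur=8, Σ=39 | A=compute:t4 B=load:t5 [compute-bound]
step 6: L[6]=6 C[5]=7 → dur=7, Σ=46 | A=load:t6 B=compute:t5 [compute-bound]
step 7: L[7]=8 C[6]=2 → dur=8, Σ=54 | A=compute:t6 B=load:t7 [load-bound]
step 8: C[7]=7 → dur=7, Σ=61 | A=idle B=compute:t7 [compute-only]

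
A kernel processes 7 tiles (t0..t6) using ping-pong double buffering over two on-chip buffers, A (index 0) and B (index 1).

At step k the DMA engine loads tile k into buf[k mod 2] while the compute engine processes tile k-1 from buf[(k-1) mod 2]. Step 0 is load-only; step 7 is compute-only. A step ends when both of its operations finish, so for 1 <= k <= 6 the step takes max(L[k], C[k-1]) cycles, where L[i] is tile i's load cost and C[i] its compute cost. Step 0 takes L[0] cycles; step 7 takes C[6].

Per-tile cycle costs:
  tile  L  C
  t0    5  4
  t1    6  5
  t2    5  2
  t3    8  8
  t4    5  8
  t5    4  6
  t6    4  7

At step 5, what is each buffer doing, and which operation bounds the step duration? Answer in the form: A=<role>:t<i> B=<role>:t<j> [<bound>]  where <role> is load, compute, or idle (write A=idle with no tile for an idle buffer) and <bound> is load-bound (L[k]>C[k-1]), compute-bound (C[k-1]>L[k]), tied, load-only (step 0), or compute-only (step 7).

step 5: A=compute:t4 B=load:t5 [compute-bound]

step 0: L[0]=5 → dur=5, Σ=5 | A=load:t0 B=idle [load-only]
step 1: L[1]=6 C[0]=4 → dur=6, Σ=11 | A=compute:t0 B=load:t1 [load-bound]
step 2: L[2]=5 C[1]=5 → dur=5, Σ=16 | A=load:t2 B=compute:t1 [tied]
step 3: L[3]=8 C[2]=2 → dur=8, Σ=24 | A=compute:t2 B=load:t3 [load-bound]
step 4: L[4]=5 C[3]=8 → dur=8, Σ=32 | A=load:t4 B=compute:t3 [compute-bound]
step 5: L[5]=4 C[4]=8 → dur=8, Σ=40 | A=compute:t4 B=load:t5 [compute-bound]
step 6: L[6]=4 C[5]=6 → dur=6, Σ=46 | A=load:t6 B=compute:t5 [compute-bound]
step 7: C[6]=7 → dur=7, Σ=53 | A=compute:t6 B=idle [compute-only]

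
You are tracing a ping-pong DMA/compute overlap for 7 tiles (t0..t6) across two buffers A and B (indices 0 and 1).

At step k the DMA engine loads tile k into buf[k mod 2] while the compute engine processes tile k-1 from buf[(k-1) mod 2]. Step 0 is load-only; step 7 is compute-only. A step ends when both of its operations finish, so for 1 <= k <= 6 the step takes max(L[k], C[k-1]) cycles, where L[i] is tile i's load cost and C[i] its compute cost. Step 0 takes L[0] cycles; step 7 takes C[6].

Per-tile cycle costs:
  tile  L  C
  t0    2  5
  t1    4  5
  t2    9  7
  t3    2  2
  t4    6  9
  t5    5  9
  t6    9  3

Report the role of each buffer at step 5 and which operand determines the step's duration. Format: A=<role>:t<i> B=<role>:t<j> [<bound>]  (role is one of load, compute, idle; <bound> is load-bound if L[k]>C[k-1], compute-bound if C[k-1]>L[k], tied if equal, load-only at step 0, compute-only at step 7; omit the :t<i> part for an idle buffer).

step 0: L[0]=2 → dur=2, Σ=2 | A=load:t0 B=idle [load-only]
step 1: L[1]=4 C[0]=5 → dur=5, Σ=7 | A=compute:t0 B=load:t1 [compute-bound]
step 2: L[2]=9 C[1]=5 → dur=9, Σ=16 | A=load:t2 B=compute:t1 [load-bound]
step 3: L[3]=2 C[2]=7 → dur=7, Σ=23 | A=compute:t2 B=load:t3 [compute-bound]
step 4: L[4]=6 C[3]=2 → dur=6, Σ=29 | A=load:t4 B=compute:t3 [load-bound]
step 5: L[5]=5 C[4]=9 → dur=9, Σ=38 | A=compute:t4 B=load:t5 [compute-bound]
step 6: L[6]=9 C[5]=9 → dur=9, Σ=47 | A=load:t6 B=compute:t5 [tied]
step 7: C[6]=3 → dur=3, Σ=50 | A=compute:t6 B=idle [compute-only]

step 5: A=compute:t4 B=load:t5 [compute-bound]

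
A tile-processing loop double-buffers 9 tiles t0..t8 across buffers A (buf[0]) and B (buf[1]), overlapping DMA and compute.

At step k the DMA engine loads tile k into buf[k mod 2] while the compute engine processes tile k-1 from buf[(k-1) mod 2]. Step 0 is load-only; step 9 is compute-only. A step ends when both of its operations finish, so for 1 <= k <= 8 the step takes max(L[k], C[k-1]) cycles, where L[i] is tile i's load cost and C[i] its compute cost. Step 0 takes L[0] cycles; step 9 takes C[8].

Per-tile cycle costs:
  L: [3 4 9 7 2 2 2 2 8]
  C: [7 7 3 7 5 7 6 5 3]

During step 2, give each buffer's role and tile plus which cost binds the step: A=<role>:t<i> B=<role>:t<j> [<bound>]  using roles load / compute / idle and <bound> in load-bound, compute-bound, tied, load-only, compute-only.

k=0 load=t0/3c comp=- wait=3 total=3
k=1 load=t1/4c comp=t0/7c wait=7 total=10
k=2 load=t2/9c comp=t1/7c wait=9 total=19
k=3 load=t3/7c comp=t2/3c wait=7 total=26
k=4 load=t4/2c comp=t3/7c wait=7 total=33
k=5 load=t5/2c comp=t4/5c wait=5 total=38
k=6 load=t6/2c comp=t5/7c wait=7 total=45
k=7 load=t7/2c comp=t6/6c wait=6 total=51
k=8 load=t8/8c comp=t7/5c wait=8 total=59
k=9 load=- comp=t8/3c wait=3 total=62

step 2: A=load:t2 B=compute:t1 [load-bound]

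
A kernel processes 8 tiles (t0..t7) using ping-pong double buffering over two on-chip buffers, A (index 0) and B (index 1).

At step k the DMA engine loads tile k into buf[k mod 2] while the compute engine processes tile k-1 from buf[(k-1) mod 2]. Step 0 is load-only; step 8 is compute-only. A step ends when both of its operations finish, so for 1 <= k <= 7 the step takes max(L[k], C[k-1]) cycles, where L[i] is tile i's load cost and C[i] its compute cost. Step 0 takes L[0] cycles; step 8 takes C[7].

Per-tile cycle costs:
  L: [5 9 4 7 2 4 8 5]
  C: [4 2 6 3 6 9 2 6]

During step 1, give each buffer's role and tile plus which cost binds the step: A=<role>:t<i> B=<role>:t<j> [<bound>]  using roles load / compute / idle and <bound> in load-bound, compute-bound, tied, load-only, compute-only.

step 1: A=compute:t0 B=load:t1 [load-bound]

[0] DMA t0→A (5c) ∥ CU idle ⇒ 5c, clock 5
[1] DMA t1→B (9c) ∥ CU A:t0 (4c) ⇒ 9c, clock 14
[2] DMA t2→A (4c) ∥ CU B:t1 (2c) ⇒ 4c, clock 18
[3] DMA t3→B (7c) ∥ CU A:t2 (6c) ⇒ 7c, clock 25
[4] DMA t4→A (2c) ∥ CU B:t3 (3c) ⇒ 3c, clock 28
[5] DMA t5→B (4c) ∥ CU A:t4 (6c) ⇒ 6c, clock 34
[6] DMA t6→A (8c) ∥ CU B:t5 (9c) ⇒ 9c, clock 43
[7] DMA t7→B (5c) ∥ CU A:t6 (2c) ⇒ 5c, clock 48
[8] DMA idle ∥ CU B:t7 (6c) ⇒ 6c, clock 54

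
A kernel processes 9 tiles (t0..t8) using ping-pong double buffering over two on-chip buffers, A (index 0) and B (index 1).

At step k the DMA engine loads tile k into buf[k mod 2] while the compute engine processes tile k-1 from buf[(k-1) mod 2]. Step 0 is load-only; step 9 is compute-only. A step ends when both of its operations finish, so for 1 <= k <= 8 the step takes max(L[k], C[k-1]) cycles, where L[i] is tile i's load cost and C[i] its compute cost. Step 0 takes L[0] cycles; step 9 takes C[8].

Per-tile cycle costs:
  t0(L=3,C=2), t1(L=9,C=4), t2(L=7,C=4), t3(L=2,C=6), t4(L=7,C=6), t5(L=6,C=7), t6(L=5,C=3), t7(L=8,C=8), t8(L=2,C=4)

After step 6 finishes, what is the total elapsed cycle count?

  0. 3=3c; end=3; A:t0 B:-
  1. max(9,2)=9c; end=12; A:t0 B:t1
  2. max(7,4)=7c; end=19; A:t2 B:t1
  3. max(2,4)=4c; end=23; A:t2 B:t3
  4. max(7,6)=7c; end=30; A:t4 B:t3
  5. max(6,6)=6c; end=36; A:t4 B:t5
  6. max(5,7)=7c; end=43; A:t6 B:t5
  7. max(8,3)=8c; end=51; A:t6 B:t7
  8. max(2,8)=8c; end=59; A:t8 B:t7
  9. 4=4c; end=63; A:t8 B:t7

end_cycle[6] = 43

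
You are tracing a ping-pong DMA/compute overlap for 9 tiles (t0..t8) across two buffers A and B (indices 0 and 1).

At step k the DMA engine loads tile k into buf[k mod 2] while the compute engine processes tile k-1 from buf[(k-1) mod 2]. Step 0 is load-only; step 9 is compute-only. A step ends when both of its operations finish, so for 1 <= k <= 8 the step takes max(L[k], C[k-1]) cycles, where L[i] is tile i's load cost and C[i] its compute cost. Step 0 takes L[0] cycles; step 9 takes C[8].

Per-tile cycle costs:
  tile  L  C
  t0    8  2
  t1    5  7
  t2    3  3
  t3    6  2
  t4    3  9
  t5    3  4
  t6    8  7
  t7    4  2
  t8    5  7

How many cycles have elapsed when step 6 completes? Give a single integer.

end_cycle[6] = 46

  0. 8=8c; end=8; A:t0 B:-
  1. max(5,2)=5c; end=13; A:t0 B:t1
  2. max(3,7)=7c; end=20; A:t2 B:t1
  3. max(6,3)=6c; end=26; A:t2 B:t3
  4. max(3,2)=3c; end=29; A:t4 B:t3
  5. max(3,9)=9c; end=38; A:t4 B:t5
  6. max(8,4)=8c; end=46; A:t6 B:t5
  7. max(4,7)=7c; end=53; A:t6 B:t7
  8. max(5,2)=5c; end=58; A:t8 B:t7
  9. 7=7c; end=65; A:t8 B:t7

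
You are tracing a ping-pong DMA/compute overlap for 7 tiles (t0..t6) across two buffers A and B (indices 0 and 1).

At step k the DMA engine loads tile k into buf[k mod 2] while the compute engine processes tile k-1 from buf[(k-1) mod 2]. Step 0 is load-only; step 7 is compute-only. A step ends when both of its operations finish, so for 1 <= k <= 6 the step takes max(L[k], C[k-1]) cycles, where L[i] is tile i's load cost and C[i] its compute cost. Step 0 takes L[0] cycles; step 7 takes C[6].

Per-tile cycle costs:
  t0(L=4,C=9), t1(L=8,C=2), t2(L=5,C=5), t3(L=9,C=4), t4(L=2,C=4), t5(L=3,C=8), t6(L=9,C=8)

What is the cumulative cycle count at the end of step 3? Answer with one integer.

[0] DMA t0→A (4c) ∥ CU idle ⇒ 4c, clock 4
[1] DMA t1→B (8c) ∥ CU A:t0 (9c) ⇒ 9c, clock 13
[2] DMA t2→A (5c) ∥ CU B:t1 (2c) ⇒ 5c, clock 18
[3] DMA t3→B (9c) ∥ CU A:t2 (5c) ⇒ 9c, clock 27
[4] DMA t4→A (2c) ∥ CU B:t3 (4c) ⇒ 4c, clock 31
[5] DMA t5→B (3c) ∥ CU A:t4 (4c) ⇒ 4c, clock 35
[6] DMA t6→A (9c) ∥ CU B:t5 (8c) ⇒ 9c, clock 44
[7] DMA idle ∥ CU A:t6 (8c) ⇒ 8c, clock 52

end_cycle[3] = 27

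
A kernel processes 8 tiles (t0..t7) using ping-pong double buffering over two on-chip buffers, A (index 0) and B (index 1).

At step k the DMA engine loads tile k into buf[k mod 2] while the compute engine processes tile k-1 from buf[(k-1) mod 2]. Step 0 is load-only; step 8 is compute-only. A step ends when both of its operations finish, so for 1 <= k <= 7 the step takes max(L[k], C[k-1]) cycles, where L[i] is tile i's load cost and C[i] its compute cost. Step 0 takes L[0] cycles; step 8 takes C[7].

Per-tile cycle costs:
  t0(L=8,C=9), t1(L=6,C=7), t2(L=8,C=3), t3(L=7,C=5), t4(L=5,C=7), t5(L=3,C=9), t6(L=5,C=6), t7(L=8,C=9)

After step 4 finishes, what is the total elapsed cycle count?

  0. 8=8c; end=8; A:t0 B:-
  1. max(6,9)=9c; end=17; A:t0 B:t1
  2. max(8,7)=8c; end=25; A:t2 B:t1
  3. max(7,3)=7c; end=32; A:t2 B:t3
  4. max(5,5)=5c; end=37; A:t4 B:t3
  5. max(3,7)=7c; end=44; A:t4 B:t5
  6. max(5,9)=9c; end=53; A:t6 B:t5
  7. max(8,6)=8c; end=61; A:t6 B:t7
  8. 9=9c; end=70; A:t6 B:t7

end_cycle[4] = 37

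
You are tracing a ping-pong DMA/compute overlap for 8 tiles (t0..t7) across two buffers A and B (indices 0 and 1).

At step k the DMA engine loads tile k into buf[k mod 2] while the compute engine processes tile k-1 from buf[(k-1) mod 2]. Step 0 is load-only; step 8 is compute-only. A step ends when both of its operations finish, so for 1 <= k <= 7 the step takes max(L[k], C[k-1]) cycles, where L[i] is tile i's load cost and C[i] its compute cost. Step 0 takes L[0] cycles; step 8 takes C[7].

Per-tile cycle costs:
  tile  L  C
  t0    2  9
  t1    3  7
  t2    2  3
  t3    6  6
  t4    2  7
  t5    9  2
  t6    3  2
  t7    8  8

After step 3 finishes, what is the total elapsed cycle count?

k=0 load=t0/2c comp=- wait=2 total=2
k=1 load=t1/3c comp=t0/9c wait=9 total=11
k=2 load=t2/2c comp=t1/7c wait=7 total=18
k=3 load=t3/6c comp=t2/3c wait=6 total=24
k=4 load=t4/2c comp=t3/6c wait=6 total=30
k=5 load=t5/9c comp=t4/7c wait=9 total=39
k=6 load=t6/3c comp=t5/2c wait=3 total=42
k=7 load=t7/8c comp=t6/2c wait=8 total=50
k=8 load=- comp=t7/8c wait=8 total=58

end_cycle[3] = 24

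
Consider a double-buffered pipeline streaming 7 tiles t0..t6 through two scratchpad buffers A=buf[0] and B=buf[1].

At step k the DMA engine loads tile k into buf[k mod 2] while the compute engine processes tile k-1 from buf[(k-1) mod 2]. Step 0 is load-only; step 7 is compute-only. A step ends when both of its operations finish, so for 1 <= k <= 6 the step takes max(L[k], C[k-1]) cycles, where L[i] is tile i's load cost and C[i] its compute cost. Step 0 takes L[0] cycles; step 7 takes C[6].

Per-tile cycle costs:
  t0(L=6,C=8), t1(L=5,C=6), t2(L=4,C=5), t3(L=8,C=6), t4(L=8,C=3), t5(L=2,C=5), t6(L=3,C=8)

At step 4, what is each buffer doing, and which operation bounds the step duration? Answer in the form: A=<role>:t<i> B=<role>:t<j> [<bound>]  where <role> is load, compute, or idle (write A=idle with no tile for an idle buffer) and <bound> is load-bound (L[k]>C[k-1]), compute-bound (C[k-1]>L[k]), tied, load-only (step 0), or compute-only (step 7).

step 4: A=load:t4 B=compute:t3 [load-bound]

[0] DMA t0→A (6c) ∥ CU idle ⇒ 6c, clock 6
[1] DMA t1→B (5c) ∥ CU A:t0 (8c) ⇒ 8c, clock 14
[2] DMA t2→A (4c) ∥ CU B:t1 (6c) ⇒ 6c, clock 20
[3] DMA t3→B (8c) ∥ CU A:t2 (5c) ⇒ 8c, clock 28
[4] DMA t4→A (8c) ∥ CU B:t3 (6c) ⇒ 8c, clock 36
[5] DMA t5→B (2c) ∥ CU A:t4 (3c) ⇒ 3c, clock 39
[6] DMA t6→A (3c) ∥ CU B:t5 (5c) ⇒ 5c, clock 44
[7] DMA idle ∥ CU A:t6 (8c) ⇒ 8c, clock 52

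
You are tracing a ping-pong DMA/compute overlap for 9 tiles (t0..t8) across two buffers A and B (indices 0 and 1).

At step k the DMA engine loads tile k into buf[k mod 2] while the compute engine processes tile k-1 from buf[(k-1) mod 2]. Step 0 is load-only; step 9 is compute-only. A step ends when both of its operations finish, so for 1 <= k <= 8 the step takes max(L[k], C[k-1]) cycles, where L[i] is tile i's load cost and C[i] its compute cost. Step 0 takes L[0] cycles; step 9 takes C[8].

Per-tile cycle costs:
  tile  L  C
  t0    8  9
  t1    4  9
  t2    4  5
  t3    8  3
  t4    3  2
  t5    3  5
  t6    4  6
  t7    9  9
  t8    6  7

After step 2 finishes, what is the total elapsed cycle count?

end_cycle[2] = 26

step 0: L[0]=8 → dur=8, Σ=8 | A=load:t0 B=idle [load-only]
step 1: L[1]=4 C[0]=9 → dur=9, Σ=17 | A=compute:t0 B=load:t1 [compute-bound]
step 2: L[2]=4 C[1]=9 → dur=9, Σ=26 | A=load:t2 B=compute:t1 [compute-bound]
step 3: L[3]=8 C[2]=5 → dur=8, Σ=34 | A=compute:t2 B=load:t3 [load-bound]
step 4: L[4]=3 C[3]=3 → dur=3, Σ=37 | A=load:t4 B=compute:t3 [tied]
step 5: L[5]=3 C[4]=2 → dur=3, Σ=40 | A=compute:t4 B=load:t5 [load-bound]
step 6: L[6]=4 C[5]=5 → dur=5, Σ=45 | A=load:t6 B=compute:t5 [compute-bound]
step 7: L[7]=9 C[6]=6 → dur=9, Σ=54 | A=compute:t6 B=load:t7 [load-bound]
step 8: L[8]=6 C[7]=9 → dur=9, Σ=63 | A=load:t8 B=compute:t7 [compute-bound]
step 9: C[8]=7 → dur=7, Σ=70 | A=compute:t8 B=idle [compute-only]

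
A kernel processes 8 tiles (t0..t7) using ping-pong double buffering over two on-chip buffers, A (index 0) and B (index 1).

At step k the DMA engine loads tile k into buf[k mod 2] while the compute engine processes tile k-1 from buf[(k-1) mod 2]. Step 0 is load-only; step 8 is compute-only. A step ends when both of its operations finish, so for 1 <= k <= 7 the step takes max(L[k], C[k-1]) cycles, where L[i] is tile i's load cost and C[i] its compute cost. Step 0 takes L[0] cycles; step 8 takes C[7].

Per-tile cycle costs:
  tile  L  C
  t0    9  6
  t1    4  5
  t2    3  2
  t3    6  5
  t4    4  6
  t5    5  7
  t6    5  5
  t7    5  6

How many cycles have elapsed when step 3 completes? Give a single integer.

end_cycle[3] = 26

  0. 9=9c; end=9; A:t0 B:-
  1. max(4,6)=6c; end=15; A:t0 B:t1
  2. max(3,5)=5c; end=20; A:t2 B:t1
  3. max(6,2)=6c; end=26; A:t2 B:t3
  4. max(4,5)=5c; end=31; A:t4 B:t3
  5. max(5,6)=6c; end=37; A:t4 B:t5
  6. max(5,7)=7c; end=44; A:t6 B:t5
  7. max(5,5)=5c; end=49; A:t6 B:t7
  8. 6=6c; end=55; A:t6 B:t7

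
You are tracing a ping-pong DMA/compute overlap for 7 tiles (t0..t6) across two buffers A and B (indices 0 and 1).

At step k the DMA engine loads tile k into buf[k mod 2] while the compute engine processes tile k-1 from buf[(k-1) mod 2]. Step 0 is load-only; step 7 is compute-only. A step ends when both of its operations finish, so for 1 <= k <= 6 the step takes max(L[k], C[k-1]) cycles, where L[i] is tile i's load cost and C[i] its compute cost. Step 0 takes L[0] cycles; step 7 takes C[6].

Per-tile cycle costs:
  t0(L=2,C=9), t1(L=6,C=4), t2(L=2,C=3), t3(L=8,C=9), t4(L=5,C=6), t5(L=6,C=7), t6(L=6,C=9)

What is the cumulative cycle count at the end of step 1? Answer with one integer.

end_cycle[1] = 11

  0. 2=2c; end=2; A:t0 B:-
  1. max(6,9)=9c; end=11; A:t0 B:t1
  2. max(2,4)=4c; end=15; A:t2 B:t1
  3. max(8,3)=8c; end=23; A:t2 B:t3
  4. max(5,9)=9c; end=32; A:t4 B:t3
  5. max(6,6)=6c; end=38; A:t4 B:t5
  6. max(6,7)=7c; end=45; A:t6 B:t5
  7. 9=9c; end=54; A:t6 B:t5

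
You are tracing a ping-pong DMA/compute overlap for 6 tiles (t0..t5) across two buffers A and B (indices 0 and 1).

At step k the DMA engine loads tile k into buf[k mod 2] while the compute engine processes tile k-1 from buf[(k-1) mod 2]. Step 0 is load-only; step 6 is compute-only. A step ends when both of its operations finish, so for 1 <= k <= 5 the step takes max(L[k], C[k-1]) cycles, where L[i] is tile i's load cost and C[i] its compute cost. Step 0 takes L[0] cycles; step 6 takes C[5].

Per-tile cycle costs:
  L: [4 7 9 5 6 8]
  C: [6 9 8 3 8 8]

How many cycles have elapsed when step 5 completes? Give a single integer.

end_cycle[5] = 42

  0. 4=4c; end=4; A:t0 B:-
  1. max(7,6)=7c; end=11; A:t0 B:t1
  2. max(9,9)=9c; end=20; A:t2 B:t1
  3. max(5,8)=8c; end=28; A:t2 B:t3
  4. max(6,3)=6c; end=34; A:t4 B:t3
  5. max(8,8)=8c; end=42; A:t4 B:t5
  6. 8=8c; end=50; A:t4 B:t5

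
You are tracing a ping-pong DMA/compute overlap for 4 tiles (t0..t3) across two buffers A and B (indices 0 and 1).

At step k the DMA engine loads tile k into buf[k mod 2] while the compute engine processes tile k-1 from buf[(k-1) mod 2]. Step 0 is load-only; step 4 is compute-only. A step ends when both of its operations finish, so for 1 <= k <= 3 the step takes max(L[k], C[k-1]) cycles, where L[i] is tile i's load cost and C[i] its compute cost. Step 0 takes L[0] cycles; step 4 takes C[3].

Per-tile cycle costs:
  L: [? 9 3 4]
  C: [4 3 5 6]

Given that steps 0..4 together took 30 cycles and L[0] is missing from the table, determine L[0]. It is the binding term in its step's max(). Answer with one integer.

L[0] = 7

step 0 = dur = L[0]=? = L[0]  (unknown; binding)
step 1 = dur = max(L[1]=9, C[0]=4) = 9
step 2 = dur = max(L[2]=3, C[1]=3) = 3
step 3 = dur = max(L[3]=4, C[2]=5) = 5
step 4 = dur = C[3]=6 = 6
sum of known step durations = 23
dur[0] = total - known = 30 - 23 = 7
L[0] is the binding max in step 0, so L[0] = dur[0] = 7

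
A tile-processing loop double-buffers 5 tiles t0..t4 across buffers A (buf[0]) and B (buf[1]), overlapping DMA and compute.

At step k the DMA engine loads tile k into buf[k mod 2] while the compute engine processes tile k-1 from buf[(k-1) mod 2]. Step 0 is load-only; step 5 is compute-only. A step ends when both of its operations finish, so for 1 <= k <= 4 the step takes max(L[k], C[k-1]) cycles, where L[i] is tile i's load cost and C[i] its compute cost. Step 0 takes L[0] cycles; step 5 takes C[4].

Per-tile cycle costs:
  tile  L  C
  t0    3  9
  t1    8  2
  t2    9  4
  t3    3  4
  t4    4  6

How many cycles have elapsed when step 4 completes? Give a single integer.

k=0 load=t0/3c comp=- wait=3 total=3
k=1 load=t1/8c comp=t0/9c wait=9 total=12
k=2 load=t2/9c comp=t1/2c wait=9 total=21
k=3 load=t3/3c comp=t2/4c wait=4 total=25
k=4 load=t4/4c comp=t3/4c wait=4 total=29
k=5 load=- comp=t4/6c wait=6 total=35

end_cycle[4] = 29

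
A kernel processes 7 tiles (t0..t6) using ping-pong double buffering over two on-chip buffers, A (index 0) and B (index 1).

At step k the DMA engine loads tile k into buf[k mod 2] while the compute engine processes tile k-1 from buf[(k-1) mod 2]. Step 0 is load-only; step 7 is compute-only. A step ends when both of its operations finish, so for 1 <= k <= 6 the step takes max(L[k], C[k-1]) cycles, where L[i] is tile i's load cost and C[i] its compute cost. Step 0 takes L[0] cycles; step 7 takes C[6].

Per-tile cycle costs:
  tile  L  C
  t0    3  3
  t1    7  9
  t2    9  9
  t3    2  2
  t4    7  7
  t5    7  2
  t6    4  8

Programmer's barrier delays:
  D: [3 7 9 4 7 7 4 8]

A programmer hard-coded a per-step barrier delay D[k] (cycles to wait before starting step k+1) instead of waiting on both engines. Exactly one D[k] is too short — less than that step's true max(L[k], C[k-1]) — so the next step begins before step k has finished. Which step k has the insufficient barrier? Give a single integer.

hazard at step 3

k=0 barrier L[0]=3→3c, D[0]=3 ok
k=1 barrier max(L[1]=7,C[0]=3)→7c, D[1]=7 ok
k=2 barrier max(L[2]=9,C[1]=9)→9c, D[2]=9 ok
k=3 barrier max(L[3]=2,C[2]=9)→9c, D[3]=4 SHORT
k=4 barrier max(L[4]=7,C[3]=2)→7c, D[4]=7 ok
k=5 barrier max(L[5]=7,C[4]=7)→7c, D[5]=7 ok
k=6 barrier max(L[6]=4,C[5]=2)→4c, D[6]=4 ok
k=7 barrier C[6]=8→8c, D[7]=8 ok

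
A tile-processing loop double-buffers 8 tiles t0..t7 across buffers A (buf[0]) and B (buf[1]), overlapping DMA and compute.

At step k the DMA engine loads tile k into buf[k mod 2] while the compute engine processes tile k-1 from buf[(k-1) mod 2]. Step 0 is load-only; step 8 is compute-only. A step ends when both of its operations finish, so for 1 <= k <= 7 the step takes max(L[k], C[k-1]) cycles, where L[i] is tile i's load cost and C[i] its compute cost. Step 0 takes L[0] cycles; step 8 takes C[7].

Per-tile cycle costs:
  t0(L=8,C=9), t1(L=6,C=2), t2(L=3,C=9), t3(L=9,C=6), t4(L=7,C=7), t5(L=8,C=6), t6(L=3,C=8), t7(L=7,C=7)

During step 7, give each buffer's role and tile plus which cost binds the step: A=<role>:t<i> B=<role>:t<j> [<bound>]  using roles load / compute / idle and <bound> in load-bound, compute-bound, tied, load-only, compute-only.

step 7: A=compute:t6 B=load:t7 [compute-bound]

step 0: L[0]=8 → dur=8, Σ=8 | A=load:t0 B=idle [load-only]
step 1: L[1]=6 C[0]=9 → dur=9, Σ=17 | A=compute:t0 B=load:t1 [compute-bound]
step 2: L[2]=3 C[1]=2 → dur=3, Σ=20 | A=load:t2 B=compute:t1 [load-bound]
step 3: L[3]=9 C[2]=9 → dur=9, Σ=29 | A=compute:t2 B=load:t3 [tied]
step 4: L[4]=7 C[3]=6 → dur=7, Σ=36 | A=load:t4 B=compute:t3 [load-bound]
step 5: L[5]=8 C[4]=7 → dur=8, Σ=44 | A=compute:t4 B=load:t5 [load-bound]
step 6: L[6]=3 C[5]=6 → dur=6, Σ=50 | A=load:t6 B=compute:t5 [compute-bound]
step 7: L[7]=7 C[6]=8 → dur=8, Σ=58 | A=compute:t6 B=load:t7 [compute-bound]
step 8: C[7]=7 → dur=7, Σ=65 | A=idle B=compute:t7 [compute-only]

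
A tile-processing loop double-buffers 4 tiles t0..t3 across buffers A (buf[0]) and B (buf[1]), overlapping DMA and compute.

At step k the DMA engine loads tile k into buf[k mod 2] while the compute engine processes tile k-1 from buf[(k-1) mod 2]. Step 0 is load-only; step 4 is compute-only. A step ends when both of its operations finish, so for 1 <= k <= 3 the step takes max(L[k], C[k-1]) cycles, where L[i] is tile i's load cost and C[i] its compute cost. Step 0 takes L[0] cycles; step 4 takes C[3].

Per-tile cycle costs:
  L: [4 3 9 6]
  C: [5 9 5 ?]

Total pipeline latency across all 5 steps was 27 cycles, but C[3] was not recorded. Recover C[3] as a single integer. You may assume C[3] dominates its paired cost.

step 0 → dur = L[0]=4 = 4
step 1 → dur = max(L[1]=3, C[0]=5) = 5
step 2 → dur = max(L[2]=9, C[1]=9) = 9
step 3 → dur = max(L[3]=6, C[2]=5) = 6
step 4 → dur = C[3]=? = C[3]  (unknown; binding)
sum of known step durations = 24
dur[4] = total - known = 27 - 24 = 3
C[3] is the binding max in step 4, so C[3] = dur[4] = 3

C[3] = 3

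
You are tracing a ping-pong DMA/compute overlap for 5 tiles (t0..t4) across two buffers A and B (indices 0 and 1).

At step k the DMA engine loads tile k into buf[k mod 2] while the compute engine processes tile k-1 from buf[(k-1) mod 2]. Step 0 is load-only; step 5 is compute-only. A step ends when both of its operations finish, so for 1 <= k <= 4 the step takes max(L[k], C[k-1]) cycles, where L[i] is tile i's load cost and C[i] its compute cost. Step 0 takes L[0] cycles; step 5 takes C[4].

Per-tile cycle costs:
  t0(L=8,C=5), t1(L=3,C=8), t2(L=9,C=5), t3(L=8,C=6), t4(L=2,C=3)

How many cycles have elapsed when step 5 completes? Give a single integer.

step 0: L[0]=8 → dur=8, Σ=8 | A=load:t0 B=idle [load-only]
step 1: L[1]=3 C[0]=5 → dur=5, Σ=13 | A=compute:t0 B=load:t1 [compute-bound]
step 2: L[2]=9 C[1]=8 → dur=9, Σ=22 | A=load:t2 B=compute:t1 [load-bound]
step 3: L[3]=8 C[2]=5 → dur=8, Σ=30 | A=compute:t2 B=load:t3 [load-bound]
step 4: L[4]=2 C[3]=6 → dur=6, Σ=36 | A=load:t4 B=compute:t3 [compute-bound]
step 5: C[4]=3 → dur=3, Σ=39 | A=compute:t4 B=idle [compute-only]

end_cycle[5] = 39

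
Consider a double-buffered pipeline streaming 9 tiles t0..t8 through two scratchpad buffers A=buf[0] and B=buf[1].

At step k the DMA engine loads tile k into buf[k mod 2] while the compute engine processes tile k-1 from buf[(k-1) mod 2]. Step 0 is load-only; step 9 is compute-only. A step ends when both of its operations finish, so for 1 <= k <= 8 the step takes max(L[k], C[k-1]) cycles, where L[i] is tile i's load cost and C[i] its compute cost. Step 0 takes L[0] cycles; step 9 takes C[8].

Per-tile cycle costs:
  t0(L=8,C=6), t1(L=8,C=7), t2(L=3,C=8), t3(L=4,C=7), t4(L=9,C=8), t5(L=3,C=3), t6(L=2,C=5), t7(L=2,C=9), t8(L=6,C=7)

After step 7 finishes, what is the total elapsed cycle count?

step 0: L[0]=8 → dur=8, Σ=8 | A=load:t0 B=idle [load-only]
step 1: L[1]=8 C[0]=6 → dur=8, Σ=16 | A=compute:t0 B=load:t1 [load-bound]
step 2: L[2]=3 C[1]=7 → dur=7, Σ=23 | A=load:t2 B=compute:t1 [compute-bound]
step 3: L[3]=4 C[2]=8 → dur=8, Σ=31 | A=compute:t2 B=load:t3 [compute-bound]
step 4: L[4]=9 C[3]=7 → dur=9, Σ=40 | A=load:t4 B=compute:t3 [load-bound]
step 5: L[5]=3 C[4]=8 → dur=8, Σ=48 | A=compute:t4 B=load:t5 [compute-bound]
step 6: L[6]=2 C[5]=3 → dur=3, Σ=51 | A=load:t6 B=compute:t5 [compute-bound]
step 7: L[7]=2 C[6]=5 → dur=5, Σ=56 | A=compute:t6 B=load:t7 [compute-bound]
step 8: L[8]=6 C[7]=9 → dur=9, Σ=65 | A=load:t8 B=compute:t7 [compute-bound]
step 9: C[8]=7 → dur=7, Σ=72 | A=compute:t8 B=idle [compute-only]

end_cycle[7] = 56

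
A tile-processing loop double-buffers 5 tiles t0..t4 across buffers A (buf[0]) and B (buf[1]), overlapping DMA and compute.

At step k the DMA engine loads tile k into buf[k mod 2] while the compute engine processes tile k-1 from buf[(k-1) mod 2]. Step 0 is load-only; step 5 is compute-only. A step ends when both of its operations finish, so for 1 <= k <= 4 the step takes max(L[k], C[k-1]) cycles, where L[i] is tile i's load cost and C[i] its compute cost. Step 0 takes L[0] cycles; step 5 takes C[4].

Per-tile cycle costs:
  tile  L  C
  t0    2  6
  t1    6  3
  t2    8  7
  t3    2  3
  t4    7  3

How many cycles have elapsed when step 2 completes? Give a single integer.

step 0: L[0]=2 → dur=2, Σ=2 | A=load:t0 B=idle [load-only]
step 1: L[1]=6 C[0]=6 → dur=6, Σ=8 | A=compute:t0 B=load:t1 [tied]
step 2: L[2]=8 C[1]=3 → dur=8, Σ=16 | A=load:t2 B=compute:t1 [load-bound]
step 3: L[3]=2 C[2]=7 → dur=7, Σ=23 | A=compute:t2 B=load:t3 [compute-bound]
step 4: L[4]=7 C[3]=3 → dur=7, Σ=30 | A=load:t4 B=compute:t3 [load-bound]
step 5: C[4]=3 → dur=3, Σ=33 | A=compute:t4 B=idle [compute-only]

end_cycle[2] = 16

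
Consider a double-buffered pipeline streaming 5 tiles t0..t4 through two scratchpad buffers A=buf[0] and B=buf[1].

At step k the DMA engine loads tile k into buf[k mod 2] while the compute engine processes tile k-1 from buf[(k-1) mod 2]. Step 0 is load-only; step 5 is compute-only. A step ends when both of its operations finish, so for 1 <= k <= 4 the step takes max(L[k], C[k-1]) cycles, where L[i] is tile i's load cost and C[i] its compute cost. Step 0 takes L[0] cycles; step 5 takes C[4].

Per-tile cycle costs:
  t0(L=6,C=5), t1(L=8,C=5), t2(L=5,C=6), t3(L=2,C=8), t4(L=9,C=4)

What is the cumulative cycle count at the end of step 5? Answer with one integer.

k=0 load=t0/6c comp=- wait=6 total=6
k=1 load=t1/8c comp=t0/5c wait=8 total=14
k=2 load=t2/5c comp=t1/5c wait=5 total=19
k=3 load=t3/2c comp=t2/6c wait=6 total=25
k=4 load=t4/9c comp=t3/8c wait=9 total=34
k=5 load=- comp=t4/4c wait=4 total=38

end_cycle[5] = 38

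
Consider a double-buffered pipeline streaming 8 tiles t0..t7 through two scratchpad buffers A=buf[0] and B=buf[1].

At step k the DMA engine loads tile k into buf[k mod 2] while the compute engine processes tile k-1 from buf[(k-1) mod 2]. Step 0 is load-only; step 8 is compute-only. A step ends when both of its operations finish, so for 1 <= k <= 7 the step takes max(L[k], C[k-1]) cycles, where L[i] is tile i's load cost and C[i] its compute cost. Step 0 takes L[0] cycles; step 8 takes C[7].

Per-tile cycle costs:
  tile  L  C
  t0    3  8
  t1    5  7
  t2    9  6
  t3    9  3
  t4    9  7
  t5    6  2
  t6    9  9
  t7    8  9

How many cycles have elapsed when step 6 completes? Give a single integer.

end_cycle[6] = 54

k=0 load=t0/3c comp=- wait=3 total=3
k=1 load=t1/5c comp=t0/8c wait=8 total=11
k=2 load=t2/9c comp=t1/7c wait=9 total=20
k=3 load=t3/9c comp=t2/6c wait=9 total=29
k=4 load=t4/9c comp=t3/3c wait=9 total=38
k=5 load=t5/6c comp=t4/7c wait=7 total=45
k=6 load=t6/9c comp=t5/2c wait=9 total=54
k=7 load=t7/8c comp=t6/9c wait=9 total=63
k=8 load=- comp=t7/9c wait=9 total=72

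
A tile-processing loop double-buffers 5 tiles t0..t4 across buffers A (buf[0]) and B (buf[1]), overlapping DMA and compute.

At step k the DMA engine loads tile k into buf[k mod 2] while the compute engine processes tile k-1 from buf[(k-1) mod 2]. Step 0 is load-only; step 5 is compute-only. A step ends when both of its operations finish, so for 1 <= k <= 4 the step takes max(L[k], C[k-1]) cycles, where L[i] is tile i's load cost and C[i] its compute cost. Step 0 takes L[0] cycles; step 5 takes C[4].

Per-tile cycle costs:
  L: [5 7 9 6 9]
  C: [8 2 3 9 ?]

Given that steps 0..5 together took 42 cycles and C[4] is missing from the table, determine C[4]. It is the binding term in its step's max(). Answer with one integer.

C[4] = 5

step 0 = dur = L[0]=5 = 5
step 1 = dur = max(L[1]=7, C[0]=8) = 8
step 2 = dur = max(L[2]=9, C[1]=2) = 9
step 3 = dur = max(L[3]=6, C[2]=3) = 6
step 4 = dur = max(L[4]=9, C[3]=9) = 9
step 5 = dur = C[4]=? = C[4]  (unknown; binding)
sum of known step durations = 37
dur[5] = total - known = 42 - 37 = 5
C[4] is the binding max in step 5, so C[4] = dur[5] = 5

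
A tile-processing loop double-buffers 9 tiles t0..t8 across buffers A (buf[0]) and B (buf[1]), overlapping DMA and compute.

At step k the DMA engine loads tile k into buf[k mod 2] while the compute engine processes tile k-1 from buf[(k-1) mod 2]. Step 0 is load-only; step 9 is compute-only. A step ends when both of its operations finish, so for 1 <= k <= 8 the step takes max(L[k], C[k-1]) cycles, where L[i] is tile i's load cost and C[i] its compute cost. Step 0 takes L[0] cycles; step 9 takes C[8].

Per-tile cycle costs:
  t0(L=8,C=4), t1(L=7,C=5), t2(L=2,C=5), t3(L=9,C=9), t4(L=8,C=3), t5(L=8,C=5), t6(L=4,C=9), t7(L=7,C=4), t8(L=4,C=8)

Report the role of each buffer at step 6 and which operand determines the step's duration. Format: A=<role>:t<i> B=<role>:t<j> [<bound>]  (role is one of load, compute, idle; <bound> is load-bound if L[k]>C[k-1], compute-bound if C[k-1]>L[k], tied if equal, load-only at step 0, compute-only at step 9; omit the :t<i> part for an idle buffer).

step 6: A=load:t6 B=compute:t5 [compute-bound]

[0] DMA t0→A (8c) ∥ CU idle ⇒ 8c, clock 8
[1] DMA t1→B (7c) ∥ CU A:t0 (4c) ⇒ 7c, clock 15
[2] DMA t2→A (2c) ∥ CU B:t1 (5c) ⇒ 5c, clock 20
[3] DMA t3→B (9c) ∥ CU A:t2 (5c) ⇒ 9c, clock 29
[4] DMA t4→A (8c) ∥ CU B:t3 (9c) ⇒ 9c, clock 38
[5] DMA t5→B (8c) ∥ CU A:t4 (3c) ⇒ 8c, clock 46
[6] DMA t6→A (4c) ∥ CU B:t5 (5c) ⇒ 5c, clock 51
[7] DMA t7→B (7c) ∥ CU A:t6 (9c) ⇒ 9c, clock 60
[8] DMA t8→A (4c) ∥ CU B:t7 (4c) ⇒ 4c, clock 64
[9] DMA idle ∥ CU A:t8 (8c) ⇒ 8c, clock 72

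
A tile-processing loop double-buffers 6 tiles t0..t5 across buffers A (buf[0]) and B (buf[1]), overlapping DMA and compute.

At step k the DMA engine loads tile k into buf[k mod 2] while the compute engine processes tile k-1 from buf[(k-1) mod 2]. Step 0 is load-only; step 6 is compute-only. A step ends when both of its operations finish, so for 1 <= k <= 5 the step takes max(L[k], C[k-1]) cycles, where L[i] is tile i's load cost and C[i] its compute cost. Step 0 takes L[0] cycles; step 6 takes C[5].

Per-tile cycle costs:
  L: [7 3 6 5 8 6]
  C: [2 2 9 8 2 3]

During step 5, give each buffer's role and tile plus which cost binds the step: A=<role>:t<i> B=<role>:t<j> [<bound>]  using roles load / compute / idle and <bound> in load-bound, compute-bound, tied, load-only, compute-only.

step 5: A=compute:t4 B=load:t5 [load-bound]

[0] DMA t0→A (7c) ∥ CU idle ⇒ 7c, clock 7
[1] DMA t1→B (3c) ∥ CU A:t0 (2c) ⇒ 3c, clock 10
[2] DMA t2→A (6c) ∥ CU B:t1 (2c) ⇒ 6c, clock 16
[3] DMA t3→B (5c) ∥ CU A:t2 (9c) ⇒ 9c, clock 25
[4] DMA t4→A (8c) ∥ CU B:t3 (8c) ⇒ 8c, clock 33
[5] DMA t5→B (6c) ∥ CU A:t4 (2c) ⇒ 6c, clock 39
[6] DMA idle ∥ CU B:t5 (3c) ⇒ 3c, clock 42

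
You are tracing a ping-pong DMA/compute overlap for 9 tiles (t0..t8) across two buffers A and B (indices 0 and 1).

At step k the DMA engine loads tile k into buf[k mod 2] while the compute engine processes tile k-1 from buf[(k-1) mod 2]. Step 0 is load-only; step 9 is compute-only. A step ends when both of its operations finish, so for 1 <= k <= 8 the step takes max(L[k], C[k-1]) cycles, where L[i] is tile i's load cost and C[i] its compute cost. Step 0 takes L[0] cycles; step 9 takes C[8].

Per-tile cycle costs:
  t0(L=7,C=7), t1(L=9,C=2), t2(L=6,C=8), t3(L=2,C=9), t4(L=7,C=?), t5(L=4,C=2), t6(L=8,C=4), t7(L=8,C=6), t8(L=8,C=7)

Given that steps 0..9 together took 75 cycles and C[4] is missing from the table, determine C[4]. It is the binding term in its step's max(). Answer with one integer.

C[4] = 5

step 0 = dur = L[0]=7 = 7
step 1 = dur = max(L[1]=9, C[0]=7) = 9
step 2 = dur = max(L[2]=6, C[1]=2) = 6
step 3 = dur = max(L[3]=2, C[2]=8) = 8
step 4 = dur = max(L[4]=7, C[3]=9) = 9
step 5 = dur = max(L[5]=4, C[4]=?) = C[4]  (unknown; binding)
step 6 = dur = max(L[6]=8, C[5]=2) = 8
step 7 = dur = max(L[7]=8, C[6]=4) = 8
step 8 = dur = max(L[8]=8, C[7]=6) = 8
step 9 = dur = C[8]=7 = 7
sum of known step durations = 70
dur[5] = total - known = 75 - 70 = 5
C[4] is the binding max in step 5, so C[4] = dur[5] = 5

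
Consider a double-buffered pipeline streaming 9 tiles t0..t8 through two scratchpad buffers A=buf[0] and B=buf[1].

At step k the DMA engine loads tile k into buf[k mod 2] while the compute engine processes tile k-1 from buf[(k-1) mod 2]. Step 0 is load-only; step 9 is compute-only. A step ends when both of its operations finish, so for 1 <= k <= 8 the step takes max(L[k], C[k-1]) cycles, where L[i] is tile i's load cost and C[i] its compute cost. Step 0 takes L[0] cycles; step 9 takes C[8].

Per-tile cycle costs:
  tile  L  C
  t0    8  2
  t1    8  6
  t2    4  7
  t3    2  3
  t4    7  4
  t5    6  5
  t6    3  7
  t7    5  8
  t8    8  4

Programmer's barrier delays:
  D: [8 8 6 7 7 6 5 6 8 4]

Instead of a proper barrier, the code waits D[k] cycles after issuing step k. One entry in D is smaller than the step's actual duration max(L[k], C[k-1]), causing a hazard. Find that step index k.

hazard at step 7

k=0 barrier L[0]=8→8c, D[0]=8 ok
k=1 barrier max(L[1]=8,C[0]=2)→8c, D[1]=8 ok
k=2 barrier max(L[2]=4,C[1]=6)→6c, D[2]=6 ok
k=3 barrier max(L[3]=2,C[2]=7)→7c, D[3]=7 ok
k=4 barrier max(L[4]=7,C[3]=3)→7c, D[4]=7 ok
k=5 barrier max(L[5]=6,C[4]=4)→6c, D[5]=6 ok
k=6 barrier max(L[6]=3,C[5]=5)→5c, D[6]=5 ok
k=7 barrier max(L[7]=5,C[6]=7)→7c, D[7]=6 SHORT
k=8 barrier max(L[8]=8,C[7]=8)→8c, D[8]=8 ok
k=9 barrier C[8]=4→4c, D[9]=4 ok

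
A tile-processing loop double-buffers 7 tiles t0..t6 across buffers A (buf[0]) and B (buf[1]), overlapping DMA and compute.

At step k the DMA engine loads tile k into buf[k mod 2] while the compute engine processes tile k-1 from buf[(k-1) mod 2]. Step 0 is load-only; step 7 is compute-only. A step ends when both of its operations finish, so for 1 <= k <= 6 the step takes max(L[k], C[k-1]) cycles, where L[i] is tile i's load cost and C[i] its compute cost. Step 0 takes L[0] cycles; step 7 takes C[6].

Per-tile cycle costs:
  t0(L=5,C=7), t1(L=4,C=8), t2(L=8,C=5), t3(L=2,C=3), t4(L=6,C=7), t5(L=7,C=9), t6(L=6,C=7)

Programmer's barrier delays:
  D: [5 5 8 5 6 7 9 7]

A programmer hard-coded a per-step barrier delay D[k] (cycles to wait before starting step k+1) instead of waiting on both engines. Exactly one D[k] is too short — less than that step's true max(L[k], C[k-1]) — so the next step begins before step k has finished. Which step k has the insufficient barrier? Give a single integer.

step 0: need L[0]=5 = 5; D[0]=5 ok
step 1: need max(L[1]=4,C[0]=7) = 7; D[1]=5 SHORT
step 2: need max(L[2]=8,C[1]=8) = 8; D[2]=8 ok
step 3: need max(L[3]=2,C[2]=5) = 5; D[3]=5 ok
step 4: need max(L[4]=6,C[3]=3) = 6; D[4]=6 ok
step 5: need max(L[5]=7,C[4]=7) = 7; D[5]=7 ok
step 6: need max(L[6]=6,C[5]=9) = 9; D[6]=9 ok
step 7: need C[6]=7 = 7; D[7]=7 ok

hazard at step 1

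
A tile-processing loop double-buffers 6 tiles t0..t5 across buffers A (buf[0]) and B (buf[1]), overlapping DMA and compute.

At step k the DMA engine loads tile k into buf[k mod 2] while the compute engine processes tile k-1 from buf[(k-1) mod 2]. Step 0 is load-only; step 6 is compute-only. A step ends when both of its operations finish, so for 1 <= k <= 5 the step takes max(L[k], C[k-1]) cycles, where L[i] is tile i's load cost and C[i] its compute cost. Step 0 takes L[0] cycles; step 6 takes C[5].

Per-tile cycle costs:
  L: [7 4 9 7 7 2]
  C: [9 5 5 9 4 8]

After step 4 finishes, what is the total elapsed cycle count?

step 0: L[0]=7 → dur=7, Σ=7 | A=load:t0 B=idle [load-only]
step 1: L[1]=4 C[0]=9 → dur=9, Σ=16 | A=compute:t0 B=load:t1 [compute-bound]
step 2: L[2]=9 C[1]=5 → dur=9, Σ=25 | A=load:t2 B=compute:t1 [load-bound]
step 3: L[3]=7 C[2]=5 → dur=7, Σ=32 | A=compute:t2 B=load:t3 [load-bound]
step 4: L[4]=7 C[3]=9 → dur=9, Σ=41 | A=load:t4 B=compute:t3 [compute-bound]
step 5: L[5]=2 C[4]=4 → dur=4, Σ=45 | A=compute:t4 B=load:t5 [compute-bound]
step 6: C[5]=8 → dur=8, Σ=53 | A=idle B=compute:t5 [compute-only]

end_cycle[4] = 41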